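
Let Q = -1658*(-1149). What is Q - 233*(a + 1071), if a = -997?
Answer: 1887800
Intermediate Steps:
Q = 1905042
Q - 233*(a + 1071) = 1905042 - 233*(-997 + 1071) = 1905042 - 233*74 = 1905042 - 17242 = 1887800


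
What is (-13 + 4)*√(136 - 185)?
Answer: -63*I ≈ -63.0*I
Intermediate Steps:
(-13 + 4)*√(136 - 185) = -63*I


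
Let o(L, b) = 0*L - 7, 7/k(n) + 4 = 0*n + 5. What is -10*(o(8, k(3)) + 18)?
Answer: -110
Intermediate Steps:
k(n) = 7 (k(n) = 7/(-4 + (0*n + 5)) = 7/(-4 + (0 + 5)) = 7/(-4 + 5) = 7/1 = 7*1 = 7)
o(L, b) = -7 (o(L, b) = 0 - 7 = -7)
-10*(o(8, k(3)) + 18) = -10*(-7 + 18) = -10*11 = -110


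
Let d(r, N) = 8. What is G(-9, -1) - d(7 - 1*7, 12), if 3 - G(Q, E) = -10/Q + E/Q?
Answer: -56/9 ≈ -6.2222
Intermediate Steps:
G(Q, E) = 3 + 10/Q - E/Q (G(Q, E) = 3 - (-10/Q + E/Q) = 3 + (10/Q - E/Q) = 3 + 10/Q - E/Q)
G(-9, -1) - d(7 - 1*7, 12) = (10 - 1*(-1) + 3*(-9))/(-9) - 1*8 = -(10 + 1 - 27)/9 - 8 = -1/9*(-16) - 8 = 16/9 - 8 = -56/9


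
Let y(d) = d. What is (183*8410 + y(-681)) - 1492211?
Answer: 46138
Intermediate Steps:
(183*8410 + y(-681)) - 1492211 = (183*8410 - 681) - 1492211 = (1539030 - 681) - 1492211 = 1538349 - 1492211 = 46138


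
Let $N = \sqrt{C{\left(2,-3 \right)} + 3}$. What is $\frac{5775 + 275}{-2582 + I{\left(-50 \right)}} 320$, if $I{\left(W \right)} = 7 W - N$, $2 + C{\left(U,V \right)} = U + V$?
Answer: $- \frac{484000}{733} \approx -660.3$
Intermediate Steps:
$C{\left(U,V \right)} = -2 + U + V$ ($C{\left(U,V \right)} = -2 + \left(U + V\right) = -2 + U + V$)
$N = 0$ ($N = \sqrt{\left(-2 + 2 - 3\right) + 3} = \sqrt{-3 + 3} = \sqrt{0} = 0$)
$I{\left(W \right)} = 7 W$ ($I{\left(W \right)} = 7 W - 0 = 7 W + 0 = 7 W$)
$\frac{5775 + 275}{-2582 + I{\left(-50 \right)}} 320 = \frac{5775 + 275}{-2582 + 7 \left(-50\right)} 320 = \frac{6050}{-2582 - 350} \cdot 320 = \frac{6050}{-2932} \cdot 320 = 6050 \left(- \frac{1}{2932}\right) 320 = \left(- \frac{3025}{1466}\right) 320 = - \frac{484000}{733}$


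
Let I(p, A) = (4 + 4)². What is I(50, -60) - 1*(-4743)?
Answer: 4807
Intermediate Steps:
I(p, A) = 64 (I(p, A) = 8² = 64)
I(50, -60) - 1*(-4743) = 64 - 1*(-4743) = 64 + 4743 = 4807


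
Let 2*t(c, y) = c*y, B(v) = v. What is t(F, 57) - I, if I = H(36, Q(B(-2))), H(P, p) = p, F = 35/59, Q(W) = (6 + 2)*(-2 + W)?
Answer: 5771/118 ≈ 48.907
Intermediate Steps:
Q(W) = -16 + 8*W (Q(W) = 8*(-2 + W) = -16 + 8*W)
F = 35/59 (F = 35*(1/59) = 35/59 ≈ 0.59322)
I = -32 (I = -16 + 8*(-2) = -16 - 16 = -32)
t(c, y) = c*y/2 (t(c, y) = (c*y)/2 = c*y/2)
t(F, 57) - I = (½)*(35/59)*57 - 1*(-32) = 1995/118 + 32 = 5771/118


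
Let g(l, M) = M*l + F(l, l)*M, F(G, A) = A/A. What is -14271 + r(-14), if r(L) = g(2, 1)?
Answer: -14268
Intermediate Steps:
F(G, A) = 1
g(l, M) = M + M*l (g(l, M) = M*l + 1*M = M*l + M = M + M*l)
r(L) = 3 (r(L) = 1*(1 + 2) = 1*3 = 3)
-14271 + r(-14) = -14271 + 3 = -14268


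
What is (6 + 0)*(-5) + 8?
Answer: -22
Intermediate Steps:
(6 + 0)*(-5) + 8 = 6*(-5) + 8 = -30 + 8 = -22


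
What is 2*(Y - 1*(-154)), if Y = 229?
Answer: 766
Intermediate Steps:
2*(Y - 1*(-154)) = 2*(229 - 1*(-154)) = 2*(229 + 154) = 2*383 = 766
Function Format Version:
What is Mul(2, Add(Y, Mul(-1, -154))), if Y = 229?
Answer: 766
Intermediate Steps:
Mul(2, Add(Y, Mul(-1, -154))) = Mul(2, Add(229, Mul(-1, -154))) = Mul(2, Add(229, 154)) = Mul(2, 383) = 766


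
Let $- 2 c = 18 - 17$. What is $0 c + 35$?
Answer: $35$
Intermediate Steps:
$c = - \frac{1}{2}$ ($c = - \frac{18 - 17}{2} = \left(- \frac{1}{2}\right) 1 = - \frac{1}{2} \approx -0.5$)
$0 c + 35 = 0 \left(- \frac{1}{2}\right) + 35 = 0 + 35 = 35$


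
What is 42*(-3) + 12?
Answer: -114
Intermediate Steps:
42*(-3) + 12 = -126 + 12 = -114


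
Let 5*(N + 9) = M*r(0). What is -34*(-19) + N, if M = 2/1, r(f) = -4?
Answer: 3177/5 ≈ 635.40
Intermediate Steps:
M = 2 (M = 2*1 = 2)
N = -53/5 (N = -9 + (2*(-4))/5 = -9 + (1/5)*(-8) = -9 - 8/5 = -53/5 ≈ -10.600)
-34*(-19) + N = -34*(-19) - 53/5 = 646 - 53/5 = 3177/5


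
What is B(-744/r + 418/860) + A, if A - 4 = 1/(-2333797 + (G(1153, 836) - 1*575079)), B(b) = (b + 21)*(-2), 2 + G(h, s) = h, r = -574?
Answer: -1491507664826/35884234225 ≈ -41.564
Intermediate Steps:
G(h, s) = -2 + h
B(b) = -42 - 2*b (B(b) = (21 + b)*(-2) = -42 - 2*b)
A = 11630899/2907725 (A = 4 + 1/(-2333797 + ((-2 + 1153) - 1*575079)) = 4 + 1/(-2333797 + (1151 - 575079)) = 4 + 1/(-2333797 - 573928) = 4 + 1/(-2907725) = 4 - 1/2907725 = 11630899/2907725 ≈ 4.0000)
B(-744/r + 418/860) + A = (-42 - 2*(-744/(-574) + 418/860)) + 11630899/2907725 = (-42 - 2*(-744*(-1/574) + 418*(1/860))) + 11630899/2907725 = (-42 - 2*(372/287 + 209/430)) + 11630899/2907725 = (-42 - 2*219943/123410) + 11630899/2907725 = (-42 - 219943/61705) + 11630899/2907725 = -2811553/61705 + 11630899/2907725 = -1491507664826/35884234225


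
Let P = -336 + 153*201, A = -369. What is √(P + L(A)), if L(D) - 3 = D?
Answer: 9*√371 ≈ 173.35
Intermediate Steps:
L(D) = 3 + D
P = 30417 (P = -336 + 30753 = 30417)
√(P + L(A)) = √(30417 + (3 - 369)) = √(30417 - 366) = √30051 = 9*√371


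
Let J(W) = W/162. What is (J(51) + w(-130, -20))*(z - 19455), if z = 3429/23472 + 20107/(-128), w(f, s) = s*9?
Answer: 3970307626639/1126656 ≈ 3.5240e+6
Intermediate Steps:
w(f, s) = 9*s
z = -3274393/20864 (z = 3429*(1/23472) + 20107*(-1/128) = 381/2608 - 20107/128 = -3274393/20864 ≈ -156.94)
J(W) = W/162 (J(W) = W*(1/162) = W/162)
(J(51) + w(-130, -20))*(z - 19455) = ((1/162)*51 + 9*(-20))*(-3274393/20864 - 19455) = (17/54 - 180)*(-409183513/20864) = -9703/54*(-409183513/20864) = 3970307626639/1126656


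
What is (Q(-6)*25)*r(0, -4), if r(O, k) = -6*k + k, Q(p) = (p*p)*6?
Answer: 108000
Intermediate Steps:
Q(p) = 6*p² (Q(p) = p²*6 = 6*p²)
r(O, k) = -5*k
(Q(-6)*25)*r(0, -4) = ((6*(-6)²)*25)*(-5*(-4)) = ((6*36)*25)*20 = (216*25)*20 = 5400*20 = 108000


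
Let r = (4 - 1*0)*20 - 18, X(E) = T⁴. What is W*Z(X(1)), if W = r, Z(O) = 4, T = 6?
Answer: 248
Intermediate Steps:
X(E) = 1296 (X(E) = 6⁴ = 1296)
r = 62 (r = (4 + 0)*20 - 18 = 4*20 - 18 = 80 - 18 = 62)
W = 62
W*Z(X(1)) = 62*4 = 248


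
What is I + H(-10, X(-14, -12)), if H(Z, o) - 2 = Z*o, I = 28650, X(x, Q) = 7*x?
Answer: 29632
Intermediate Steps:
H(Z, o) = 2 + Z*o
I + H(-10, X(-14, -12)) = 28650 + (2 - 70*(-14)) = 28650 + (2 - 10*(-98)) = 28650 + (2 + 980) = 28650 + 982 = 29632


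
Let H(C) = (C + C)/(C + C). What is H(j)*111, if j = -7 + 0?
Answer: 111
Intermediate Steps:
j = -7
H(C) = 1 (H(C) = (2*C)/((2*C)) = (2*C)*(1/(2*C)) = 1)
H(j)*111 = 1*111 = 111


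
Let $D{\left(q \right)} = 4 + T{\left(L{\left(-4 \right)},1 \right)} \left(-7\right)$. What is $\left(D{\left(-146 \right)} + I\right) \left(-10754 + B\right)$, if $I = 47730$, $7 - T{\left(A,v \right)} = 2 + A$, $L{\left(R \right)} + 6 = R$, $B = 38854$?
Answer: $1338374900$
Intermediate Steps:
$L{\left(R \right)} = -6 + R$
$T{\left(A,v \right)} = 5 - A$ ($T{\left(A,v \right)} = 7 - \left(2 + A\right) = 5 - A$)
$D{\left(q \right)} = -101$ ($D{\left(q \right)} = 4 + \left(5 - \left(-6 - 4\right)\right) \left(-7\right) = 4 + \left(5 - -10\right) \left(-7\right) = 4 + \left(5 + 10\right) \left(-7\right) = 4 + 15 \left(-7\right) = 4 - 105 = -101$)
$\left(D{\left(-146 \right)} + I\right) \left(-10754 + B\right) = \left(-101 + 47730\right) \left(-10754 + 38854\right) = 47629 \cdot 28100 = 1338374900$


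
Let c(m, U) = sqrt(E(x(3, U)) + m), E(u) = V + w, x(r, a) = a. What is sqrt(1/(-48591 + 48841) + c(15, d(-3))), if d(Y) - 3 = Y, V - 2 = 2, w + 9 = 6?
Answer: sqrt(10010)/50 ≈ 2.0010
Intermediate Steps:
w = -3 (w = -9 + 6 = -3)
V = 4 (V = 2 + 2 = 4)
d(Y) = 3 + Y
E(u) = 1 (E(u) = 4 - 3 = 1)
c(m, U) = sqrt(1 + m)
sqrt(1/(-48591 + 48841) + c(15, d(-3))) = sqrt(1/(-48591 + 48841) + sqrt(1 + 15)) = sqrt(1/250 + sqrt(16)) = sqrt(1/250 + 4) = sqrt(1001/250) = sqrt(10010)/50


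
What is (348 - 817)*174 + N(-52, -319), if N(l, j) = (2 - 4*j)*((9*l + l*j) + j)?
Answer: 20112072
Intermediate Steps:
N(l, j) = (2 - 4*j)*(j + 9*l + j*l) (N(l, j) = (2 - 4*j)*((9*l + j*l) + j) = (2 - 4*j)*(j + 9*l + j*l))
(348 - 817)*174 + N(-52, -319) = (348 - 817)*174 + (-4*(-319)² + 2*(-319) + 18*(-52) - 34*(-319)*(-52) - 4*(-52)*(-319)²) = -469*174 + (-4*101761 - 638 - 936 - 563992 - 4*(-52)*101761) = -81606 + (-407044 - 638 - 936 - 563992 + 21166288) = -81606 + 20193678 = 20112072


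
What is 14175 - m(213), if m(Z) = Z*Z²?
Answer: -9649422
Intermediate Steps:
m(Z) = Z³
14175 - m(213) = 14175 - 1*213³ = 14175 - 1*9663597 = 14175 - 9663597 = -9649422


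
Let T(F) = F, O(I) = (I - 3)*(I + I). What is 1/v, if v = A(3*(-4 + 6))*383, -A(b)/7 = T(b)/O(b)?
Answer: -6/2681 ≈ -0.0022380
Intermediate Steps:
O(I) = 2*I*(-3 + I) (O(I) = (-3 + I)*(2*I) = 2*I*(-3 + I))
A(b) = -7/(2*(-3 + b)) (A(b) = -7*b/(2*b*(-3 + b)) = -7*b*1/(2*b*(-3 + b)) = -7/(2*(-3 + b)))
v = -2681/6 (v = -7/(-6 + 2*(3*(-4 + 6)))*383 = -7/(-6 + 2*(3*2))*383 = -7/(-6 + 2*6)*383 = -7/(-6 + 12)*383 = -7/6*383 = -2681/6 ≈ -446.83)
1/v = 1/(-2681/6) = -6/2681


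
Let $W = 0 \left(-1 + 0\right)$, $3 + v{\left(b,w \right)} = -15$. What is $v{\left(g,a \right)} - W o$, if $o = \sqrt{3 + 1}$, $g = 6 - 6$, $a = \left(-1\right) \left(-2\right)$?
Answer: $-18$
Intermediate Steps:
$a = 2$
$g = 0$ ($g = 6 - 6 = 0$)
$v{\left(b,w \right)} = -18$ ($v{\left(b,w \right)} = -3 - 15 = -18$)
$o = 2$ ($o = \sqrt{4} = 2$)
$W = 0$ ($W = 0 \left(-1\right) = 0$)
$v{\left(g,a \right)} - W o = -18 - 0 \cdot 2 = -18 - 0 = -18 + 0 = -18$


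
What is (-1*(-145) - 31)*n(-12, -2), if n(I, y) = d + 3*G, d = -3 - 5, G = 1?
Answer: -570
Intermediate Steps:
d = -8
n(I, y) = -5 (n(I, y) = -8 + 3*1 = -8 + 3 = -5)
(-1*(-145) - 31)*n(-12, -2) = (-1*(-145) - 31)*(-5) = (145 - 31)*(-5) = 114*(-5) = -570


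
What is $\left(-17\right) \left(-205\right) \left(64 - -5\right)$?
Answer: $240465$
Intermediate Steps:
$\left(-17\right) \left(-205\right) \left(64 - -5\right) = 3485 \left(64 + 5\right) = 3485 \cdot 69 = 240465$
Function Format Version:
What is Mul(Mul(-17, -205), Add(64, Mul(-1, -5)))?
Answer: 240465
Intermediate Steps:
Mul(Mul(-17, -205), Add(64, Mul(-1, -5))) = Mul(3485, Add(64, 5)) = Mul(3485, 69) = 240465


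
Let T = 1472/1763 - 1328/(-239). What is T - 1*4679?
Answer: -1968836331/421357 ≈ -4672.6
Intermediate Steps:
T = 2693072/421357 (T = 1472*(1/1763) - 1328*(-1/239) = 1472/1763 + 1328/239 = 2693072/421357 ≈ 6.3914)
T - 1*4679 = 2693072/421357 - 1*4679 = 2693072/421357 - 4679 = -1968836331/421357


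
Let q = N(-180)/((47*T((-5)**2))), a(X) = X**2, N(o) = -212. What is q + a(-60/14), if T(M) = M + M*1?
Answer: 1052306/57575 ≈ 18.277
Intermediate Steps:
T(M) = 2*M (T(M) = M + M = 2*M)
q = -106/1175 (q = -212/(47*(2*(-5)**2)) = -212/(47*(2*25)) = -212/(47*50) = -212/2350 = -212*1/2350 = -106/1175 ≈ -0.090213)
q + a(-60/14) = -106/1175 + (-60/14)**2 = -106/1175 + (-60*1/14)**2 = -106/1175 + (-30/7)**2 = -106/1175 + 900/49 = 1052306/57575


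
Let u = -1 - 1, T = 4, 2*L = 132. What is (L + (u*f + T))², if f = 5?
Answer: 3600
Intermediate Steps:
L = 66 (L = (½)*132 = 66)
u = -2
(L + (u*f + T))² = (66 + (-2*5 + 4))² = (66 + (-10 + 4))² = (66 - 6)² = 60² = 3600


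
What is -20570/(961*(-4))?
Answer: 10285/1922 ≈ 5.3512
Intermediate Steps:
-20570/(961*(-4)) = -20570/(-3844) = -20570*(-1/3844) = 10285/1922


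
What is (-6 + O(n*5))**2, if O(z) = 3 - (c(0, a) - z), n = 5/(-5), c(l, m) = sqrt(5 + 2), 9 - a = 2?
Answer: (8 + sqrt(7))**2 ≈ 113.33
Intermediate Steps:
a = 7 (a = 9 - 1*2 = 9 - 2 = 7)
c(l, m) = sqrt(7)
n = -1 (n = 5*(-1/5) = -1)
O(z) = 3 + z - sqrt(7) (O(z) = 3 - (sqrt(7) - z) = 3 + (z - sqrt(7)) = 3 + z - sqrt(7))
(-6 + O(n*5))**2 = (-6 + (3 - 1*5 - sqrt(7)))**2 = (-6 + (3 - 5 - sqrt(7)))**2 = (-6 + (-2 - sqrt(7)))**2 = (-8 - sqrt(7))**2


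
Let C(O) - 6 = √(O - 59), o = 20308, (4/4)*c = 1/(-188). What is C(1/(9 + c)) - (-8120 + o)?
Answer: -12182 + I*√168391471/1691 ≈ -12182.0 + 7.6739*I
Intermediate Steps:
c = -1/188 (c = 1/(-188) = -1/188 ≈ -0.0053191)
C(O) = 6 + √(-59 + O) (C(O) = 6 + √(O - 59) = 6 + √(-59 + O))
C(1/(9 + c)) - (-8120 + o) = (6 + √(-59 + 1/(9 - 1/188))) - (-8120 + 20308) = (6 + √(-59 + 1/(1691/188))) - 1*12188 = (6 + √(-59 + 188/1691)) - 12188 = (6 + √(-99581/1691)) - 12188 = (6 + I*√168391471/1691) - 12188 = -12182 + I*√168391471/1691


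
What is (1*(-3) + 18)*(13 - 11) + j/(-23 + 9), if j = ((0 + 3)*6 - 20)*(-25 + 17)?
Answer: 202/7 ≈ 28.857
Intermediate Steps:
j = 16 (j = (3*6 - 20)*(-8) = (18 - 20)*(-8) = -2*(-8) = 16)
(1*(-3) + 18)*(13 - 11) + j/(-23 + 9) = (1*(-3) + 18)*(13 - 11) + 16/(-23 + 9) = (-3 + 18)*2 + 16/(-14) = 15*2 - 1/14*16 = 30 - 8/7 = 202/7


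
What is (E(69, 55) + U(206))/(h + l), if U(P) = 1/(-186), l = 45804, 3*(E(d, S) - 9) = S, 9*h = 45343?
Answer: 15249/28369898 ≈ 0.00053751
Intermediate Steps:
h = 45343/9 (h = (1/9)*45343 = 45343/9 ≈ 5038.1)
E(d, S) = 9 + S/3
U(P) = -1/186
(E(69, 55) + U(206))/(h + l) = ((9 + (1/3)*55) - 1/186)/(45343/9 + 45804) = ((9 + 55/3) - 1/186)/(457579/9) = (82/3 - 1/186)*(9/457579) = (5083/186)*(9/457579) = 15249/28369898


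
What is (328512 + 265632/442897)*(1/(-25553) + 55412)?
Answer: 206015781422731520160/11317347041 ≈ 1.8204e+10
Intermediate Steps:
(328512 + 265632/442897)*(1/(-25553) + 55412) = (328512 + 265632*(1/442897))*(-1/25553 + 55412) = (328512 + 265632/442897)*(1415942835/25553) = (145497244896/442897)*(1415942835/25553) = 206015781422731520160/11317347041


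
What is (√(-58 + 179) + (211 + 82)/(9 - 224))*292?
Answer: 605024/215 ≈ 2814.1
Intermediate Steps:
(√(-58 + 179) + (211 + 82)/(9 - 224))*292 = (√121 + 293/(-215))*292 = (11 + 293*(-1/215))*292 = (11 - 293/215)*292 = (2072/215)*292 = 605024/215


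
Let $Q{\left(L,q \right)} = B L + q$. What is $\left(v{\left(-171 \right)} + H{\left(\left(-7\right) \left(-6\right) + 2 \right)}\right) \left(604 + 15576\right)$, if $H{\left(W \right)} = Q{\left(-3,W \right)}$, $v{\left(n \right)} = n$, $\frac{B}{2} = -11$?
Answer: $-986980$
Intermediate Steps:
$B = -22$ ($B = 2 \left(-11\right) = -22$)
$Q{\left(L,q \right)} = q - 22 L$ ($Q{\left(L,q \right)} = - 22 L + q = q - 22 L$)
$H{\left(W \right)} = 66 + W$ ($H{\left(W \right)} = W - -66 = W + 66 = 66 + W$)
$\left(v{\left(-171 \right)} + H{\left(\left(-7\right) \left(-6\right) + 2 \right)}\right) \left(604 + 15576\right) = \left(-171 + \left(66 + \left(\left(-7\right) \left(-6\right) + 2\right)\right)\right) \left(604 + 15576\right) = \left(-171 + \left(66 + \left(42 + 2\right)\right)\right) 16180 = \left(-171 + \left(66 + 44\right)\right) 16180 = \left(-171 + 110\right) 16180 = \left(-61\right) 16180 = -986980$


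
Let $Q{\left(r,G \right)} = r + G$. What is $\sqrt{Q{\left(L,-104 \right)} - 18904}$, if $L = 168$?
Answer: $2 i \sqrt{4710} \approx 137.26 i$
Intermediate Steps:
$Q{\left(r,G \right)} = G + r$
$\sqrt{Q{\left(L,-104 \right)} - 18904} = \sqrt{\left(-104 + 168\right) - 18904} = \sqrt{64 - 18904} = \sqrt{-18840} = 2 i \sqrt{4710}$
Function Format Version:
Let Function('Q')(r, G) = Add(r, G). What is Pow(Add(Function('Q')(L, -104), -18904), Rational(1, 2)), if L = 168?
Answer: Mul(2, I, Pow(4710, Rational(1, 2))) ≈ Mul(137.26, I)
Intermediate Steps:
Function('Q')(r, G) = Add(G, r)
Pow(Add(Function('Q')(L, -104), -18904), Rational(1, 2)) = Pow(Add(Add(-104, 168), -18904), Rational(1, 2)) = Pow(Add(64, -18904), Rational(1, 2)) = Pow(-18840, Rational(1, 2)) = Mul(2, I, Pow(4710, Rational(1, 2)))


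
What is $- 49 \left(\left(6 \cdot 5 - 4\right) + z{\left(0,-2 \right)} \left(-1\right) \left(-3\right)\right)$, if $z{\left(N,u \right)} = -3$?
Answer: $-833$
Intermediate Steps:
$- 49 \left(\left(6 \cdot 5 - 4\right) + z{\left(0,-2 \right)} \left(-1\right) \left(-3\right)\right) = - 49 \left(\left(6 \cdot 5 - 4\right) + \left(-3\right) \left(-1\right) \left(-3\right)\right) = - 49 \left(\left(30 - 4\right) + 3 \left(-3\right)\right) = - 49 \left(26 - 9\right) = \left(-49\right) 17 = -833$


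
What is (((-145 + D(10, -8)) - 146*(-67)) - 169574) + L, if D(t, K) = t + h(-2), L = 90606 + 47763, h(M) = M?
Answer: -21560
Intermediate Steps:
L = 138369
D(t, K) = -2 + t (D(t, K) = t - 2 = -2 + t)
(((-145 + D(10, -8)) - 146*(-67)) - 169574) + L = (((-145 + (-2 + 10)) - 146*(-67)) - 169574) + 138369 = (((-145 + 8) + 9782) - 169574) + 138369 = ((-137 + 9782) - 169574) + 138369 = (9645 - 169574) + 138369 = -159929 + 138369 = -21560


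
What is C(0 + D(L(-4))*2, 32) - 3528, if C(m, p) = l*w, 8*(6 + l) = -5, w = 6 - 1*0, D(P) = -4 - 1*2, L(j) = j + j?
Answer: -14271/4 ≈ -3567.8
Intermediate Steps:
L(j) = 2*j
D(P) = -6 (D(P) = -4 - 2 = -6)
w = 6 (w = 6 + 0 = 6)
l = -53/8 (l = -6 + (1/8)*(-5) = -6 - 5/8 = -53/8 ≈ -6.6250)
C(m, p) = -159/4 (C(m, p) = -53/8*6 = -159/4)
C(0 + D(L(-4))*2, 32) - 3528 = -159/4 - 3528 = -14271/4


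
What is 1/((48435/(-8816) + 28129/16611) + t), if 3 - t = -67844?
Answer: 146442576/9935132885351 ≈ 1.4740e-5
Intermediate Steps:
t = 67847 (t = 3 - 1*(-67844) = 3 + 67844 = 67847)
1/((48435/(-8816) + 28129/16611) + t) = 1/((48435/(-8816) + 28129/16611) + 67847) = 1/((48435*(-1/8816) + 28129*(1/16611)) + 67847) = 1/((-48435/8816 + 28129/16611) + 67847) = 1/(-556568521/146442576 + 67847) = 1/(9935132885351/146442576) = 146442576/9935132885351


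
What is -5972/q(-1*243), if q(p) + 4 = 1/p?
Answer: 1451196/973 ≈ 1491.5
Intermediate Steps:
q(p) = -4 + 1/p
-5972/q(-1*243) = -5972/(-4 + 1/(-1*243)) = -5972/(-4 + 1/(-243)) = -5972/(-4 - 1/243) = -5972/(-973/243) = -5972*(-243/973) = 1451196/973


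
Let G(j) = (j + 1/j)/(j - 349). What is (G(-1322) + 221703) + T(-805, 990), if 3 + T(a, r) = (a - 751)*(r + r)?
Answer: -6316104141475/2209062 ≈ -2.8592e+6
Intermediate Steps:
T(a, r) = -3 + 2*r*(-751 + a) (T(a, r) = -3 + (a - 751)*(r + r) = -3 + (-751 + a)*(2*r) = -3 + 2*r*(-751 + a))
G(j) = (j + 1/j)/(-349 + j)
(G(-1322) + 221703) + T(-805, 990) = ((1 + (-1322)**2)/((-1322)*(-349 - 1322)) + 221703) + (-3 - 1502*990 + 2*(-805)*990) = (-1/1322*(1 + 1747684)/(-1671) + 221703) + (-3 - 1486980 - 1593900) = (-1/1322*(-1/1671)*1747685 + 221703) - 3080883 = (1747685/2209062 + 221703) - 3080883 = 489757420271/2209062 - 3080883 = -6316104141475/2209062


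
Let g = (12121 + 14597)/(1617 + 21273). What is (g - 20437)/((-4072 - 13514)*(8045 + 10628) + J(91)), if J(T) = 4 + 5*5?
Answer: 77962702/1252782476435 ≈ 6.2232e-5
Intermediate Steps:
J(T) = 29 (J(T) = 4 + 25 = 29)
g = 4453/3815 (g = 26718/22890 = 26718*(1/22890) = 4453/3815 ≈ 1.1672)
(g - 20437)/((-4072 - 13514)*(8045 + 10628) + J(91)) = (4453/3815 - 20437)/((-4072 - 13514)*(8045 + 10628) + 29) = -77962702/(3815*(-17586*18673 + 29)) = -77962702/(3815*(-328383378 + 29)) = -77962702/3815/(-328383349) = -77962702/3815*(-1/328383349) = 77962702/1252782476435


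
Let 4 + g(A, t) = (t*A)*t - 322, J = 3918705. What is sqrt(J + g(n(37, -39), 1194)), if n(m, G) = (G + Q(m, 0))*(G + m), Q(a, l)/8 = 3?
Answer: sqrt(46687459) ≈ 6832.8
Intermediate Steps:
Q(a, l) = 24 (Q(a, l) = 8*3 = 24)
n(m, G) = (24 + G)*(G + m) (n(m, G) = (G + 24)*(G + m) = (24 + G)*(G + m))
g(A, t) = -326 + A*t**2 (g(A, t) = -4 + ((t*A)*t - 322) = -4 + ((A*t)*t - 322) = -4 + (A*t**2 - 322) = -4 + (-322 + A*t**2) = -326 + A*t**2)
sqrt(J + g(n(37, -39), 1194)) = sqrt(3918705 + (-326 + ((-39)**2 + 24*(-39) + 24*37 - 39*37)*1194**2)) = sqrt(3918705 + (-326 + (1521 - 936 + 888 - 1443)*1425636)) = sqrt(3918705 + (-326 + 30*1425636)) = sqrt(3918705 + (-326 + 42769080)) = sqrt(3918705 + 42768754) = sqrt(46687459)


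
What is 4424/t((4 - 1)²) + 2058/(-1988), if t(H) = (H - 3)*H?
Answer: 310135/3834 ≈ 80.891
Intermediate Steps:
t(H) = H*(-3 + H) (t(H) = (-3 + H)*H = H*(-3 + H))
4424/t((4 - 1)²) + 2058/(-1988) = 4424/(((4 - 1)²*(-3 + (4 - 1)²))) + 2058/(-1988) = 4424/((3²*(-3 + 3²))) + 2058*(-1/1988) = 4424/((9*(-3 + 9))) - 147/142 = 4424/((9*6)) - 147/142 = 4424/54 - 147/142 = 4424*(1/54) - 147/142 = 2212/27 - 147/142 = 310135/3834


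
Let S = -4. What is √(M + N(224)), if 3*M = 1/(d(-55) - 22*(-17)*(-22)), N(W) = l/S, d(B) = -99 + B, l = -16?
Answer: √281028902/8382 ≈ 2.0000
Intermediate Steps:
N(W) = 4 (N(W) = -16/(-4) = -16*(-¼) = 4)
M = -1/25146 (M = 1/(3*((-99 - 55) - 22*(-17)*(-22))) = 1/(3*(-154 + 374*(-22))) = 1/(3*(-154 - 8228)) = (⅓)/(-8382) = (⅓)*(-1/8382) = -1/25146 ≈ -3.9768e-5)
√(M + N(224)) = √(-1/25146 + 4) = √(100583/25146) = √281028902/8382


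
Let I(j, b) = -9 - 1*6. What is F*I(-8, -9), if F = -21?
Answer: 315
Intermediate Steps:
I(j, b) = -15 (I(j, b) = -9 - 6 = -15)
F*I(-8, -9) = -21*(-15) = 315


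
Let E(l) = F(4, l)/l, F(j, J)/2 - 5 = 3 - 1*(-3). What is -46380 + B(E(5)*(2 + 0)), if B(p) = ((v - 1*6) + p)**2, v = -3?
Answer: -1159499/25 ≈ -46380.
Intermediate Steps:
F(j, J) = 22 (F(j, J) = 10 + 2*(3 - 1*(-3)) = 10 + 2*(3 + 3) = 10 + 2*6 = 10 + 12 = 22)
E(l) = 22/l
B(p) = (-9 + p)**2 (B(p) = ((-3 - 1*6) + p)**2 = ((-3 - 6) + p)**2 = (-9 + p)**2)
-46380 + B(E(5)*(2 + 0)) = -46380 + (-9 + (22/5)*(2 + 0))**2 = -46380 + (-9 + (22*(1/5))*2)**2 = -46380 + (-9 + (22/5)*2)**2 = -46380 + (-9 + 44/5)**2 = -46380 + (-1/5)**2 = -46380 + 1/25 = -1159499/25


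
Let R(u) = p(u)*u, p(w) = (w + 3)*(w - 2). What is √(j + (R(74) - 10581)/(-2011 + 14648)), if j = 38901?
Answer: 2*√1554324500211/12637 ≈ 197.31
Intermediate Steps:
p(w) = (-2 + w)*(3 + w) (p(w) = (3 + w)*(-2 + w) = (-2 + w)*(3 + w))
R(u) = u*(-6 + u + u²) (R(u) = (-6 + u + u²)*u = u*(-6 + u + u²))
√(j + (R(74) - 10581)/(-2011 + 14648)) = √(38901 + (74*(-6 + 74 + 74²) - 10581)/(-2011 + 14648)) = √(38901 + (74*(-6 + 74 + 5476) - 10581)/12637) = √(38901 + (74*5544 - 10581)*(1/12637)) = √(38901 + (410256 - 10581)*(1/12637)) = √(38901 + 399675*(1/12637)) = √(38901 + 399675/12637) = √(491991612/12637) = 2*√1554324500211/12637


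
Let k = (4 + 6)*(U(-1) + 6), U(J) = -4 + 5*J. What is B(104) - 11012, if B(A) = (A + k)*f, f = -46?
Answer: -14416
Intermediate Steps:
k = -30 (k = (4 + 6)*((-4 + 5*(-1)) + 6) = 10*((-4 - 5) + 6) = 10*(-9 + 6) = 10*(-3) = -30)
B(A) = 1380 - 46*A (B(A) = (A - 30)*(-46) = (-30 + A)*(-46) = 1380 - 46*A)
B(104) - 11012 = (1380 - 46*104) - 11012 = (1380 - 4784) - 11012 = -3404 - 11012 = -14416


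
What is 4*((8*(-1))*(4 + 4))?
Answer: -256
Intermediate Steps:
4*((8*(-1))*(4 + 4)) = 4*(-8*8) = 4*(-64) = -256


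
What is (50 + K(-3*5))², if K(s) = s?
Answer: 1225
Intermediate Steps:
(50 + K(-3*5))² = (50 - 3*5)² = (50 - 15)² = 35² = 1225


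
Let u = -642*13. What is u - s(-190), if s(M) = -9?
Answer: -8337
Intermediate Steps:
u = -8346
u - s(-190) = -8346 - 1*(-9) = -8346 + 9 = -8337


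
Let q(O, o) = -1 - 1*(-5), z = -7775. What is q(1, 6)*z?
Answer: -31100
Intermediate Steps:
q(O, o) = 4 (q(O, o) = -1 + 5 = 4)
q(1, 6)*z = 4*(-7775) = -31100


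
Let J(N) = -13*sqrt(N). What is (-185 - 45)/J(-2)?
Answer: -115*I*sqrt(2)/13 ≈ -12.51*I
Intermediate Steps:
(-185 - 45)/J(-2) = (-185 - 45)/((-13*I*sqrt(2))) = -230*I*sqrt(2)/26 = -115*I*sqrt(2)/13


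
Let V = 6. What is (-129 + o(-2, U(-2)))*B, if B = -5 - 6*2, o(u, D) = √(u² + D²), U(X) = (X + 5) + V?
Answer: 2193 - 17*√85 ≈ 2036.3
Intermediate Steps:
U(X) = 11 + X (U(X) = (X + 5) + 6 = (5 + X) + 6 = 11 + X)
o(u, D) = √(D² + u²)
B = -17 (B = -5 - 12 = -17)
(-129 + o(-2, U(-2)))*B = (-129 + √((11 - 2)² + (-2)²))*(-17) = (-129 + √(9² + 4))*(-17) = (-129 + √(81 + 4))*(-17) = (-129 + √85)*(-17) = 2193 - 17*√85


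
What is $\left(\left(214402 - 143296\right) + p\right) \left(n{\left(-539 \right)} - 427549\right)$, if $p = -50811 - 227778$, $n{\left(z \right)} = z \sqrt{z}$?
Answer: $88709149167 + 782833359 i \sqrt{11} \approx 8.8709 \cdot 10^{10} + 2.5964 \cdot 10^{9} i$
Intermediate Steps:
$n{\left(z \right)} = z^{\frac{3}{2}}$
$p = -278589$
$\left(\left(214402 - 143296\right) + p\right) \left(n{\left(-539 \right)} - 427549\right) = \left(\left(214402 - 143296\right) - 278589\right) \left(\left(-539\right)^{\frac{3}{2}} - 427549\right) = \left(\left(214402 - 143296\right) - 278589\right) \left(- 3773 i \sqrt{11} - 427549\right) = \left(71106 - 278589\right) \left(-427549 - 3773 i \sqrt{11}\right) = - 207483 \left(-427549 - 3773 i \sqrt{11}\right) = 88709149167 + 782833359 i \sqrt{11}$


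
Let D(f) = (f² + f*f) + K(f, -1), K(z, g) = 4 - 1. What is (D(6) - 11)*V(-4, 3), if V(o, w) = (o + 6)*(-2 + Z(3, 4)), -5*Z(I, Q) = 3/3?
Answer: -1408/5 ≈ -281.60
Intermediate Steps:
K(z, g) = 3
Z(I, Q) = -⅕ (Z(I, Q) = -3/(5*3) = -⅕*1 = -⅕)
V(o, w) = -66/5 - 11*o/5 (V(o, w) = (o + 6)*(-2 - ⅕) = (6 + o)*(-11/5) = -66/5 - 11*o/5)
D(f) = 3 + 2*f² (D(f) = (f² + f*f) + 3 = (f² + f²) + 3 = 2*f² + 3 = 3 + 2*f²)
(D(6) - 11)*V(-4, 3) = ((3 + 2*6²) - 11)*(-66/5 - 11/5*(-4)) = ((3 + 2*36) - 11)*(-66/5 + 44/5) = ((3 + 72) - 11)*(-22/5) = (75 - 11)*(-22/5) = 64*(-22/5) = -1408/5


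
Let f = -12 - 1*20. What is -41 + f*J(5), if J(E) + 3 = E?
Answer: -105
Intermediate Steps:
f = -32 (f = -12 - 20 = -32)
J(E) = -3 + E
-41 + f*J(5) = -41 - 32*(-3 + 5) = -41 - 32*2 = -41 - 64 = -105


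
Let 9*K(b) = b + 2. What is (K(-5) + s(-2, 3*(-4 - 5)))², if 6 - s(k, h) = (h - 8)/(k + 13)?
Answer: 85264/1089 ≈ 78.296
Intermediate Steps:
K(b) = 2/9 + b/9 (K(b) = (b + 2)/9 = (2 + b)/9 = 2/9 + b/9)
s(k, h) = 6 - (-8 + h)/(13 + k) (s(k, h) = 6 - (h - 8)/(k + 13) = 6 - (-8 + h)/(13 + k))
(K(-5) + s(-2, 3*(-4 - 5)))² = ((2/9 + (⅑)*(-5)) + (86 - 3*(-4 - 5) + 6*(-2))/(13 - 2))² = ((2/9 - 5/9) + (86 - 3*(-9) - 12)/11)² = (-⅓ + (86 - 1*(-27) - 12)/11)² = (-⅓ + (86 + 27 - 12)/11)² = (-⅓ + (1/11)*101)² = (-⅓ + 101/11)² = (292/33)² = 85264/1089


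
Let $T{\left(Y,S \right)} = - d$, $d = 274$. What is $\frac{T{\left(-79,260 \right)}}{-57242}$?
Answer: $\frac{137}{28621} \approx 0.0047867$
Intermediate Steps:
$T{\left(Y,S \right)} = -274$ ($T{\left(Y,S \right)} = \left(-1\right) 274 = -274$)
$\frac{T{\left(-79,260 \right)}}{-57242} = - \frac{274}{-57242} = \left(-274\right) \left(- \frac{1}{57242}\right) = \frac{137}{28621}$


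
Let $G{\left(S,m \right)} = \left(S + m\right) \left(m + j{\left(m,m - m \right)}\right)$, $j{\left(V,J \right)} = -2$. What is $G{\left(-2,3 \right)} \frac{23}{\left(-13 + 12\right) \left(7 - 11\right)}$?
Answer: $\frac{23}{4} \approx 5.75$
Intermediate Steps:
$G{\left(S,m \right)} = \left(-2 + m\right) \left(S + m\right)$ ($G{\left(S,m \right)} = \left(S + m\right) \left(m - 2\right) = \left(S + m\right) \left(-2 + m\right) = \left(-2 + m\right) \left(S + m\right)$)
$G{\left(-2,3 \right)} \frac{23}{\left(-13 + 12\right) \left(7 - 11\right)} = \left(3^{2} - -4 - 6 - 6\right) \frac{23}{\left(-13 + 12\right) \left(7 - 11\right)} = \left(9 + 4 - 6 - 6\right) \frac{23}{\left(-1\right) \left(-4\right)} = 1 \cdot \frac{23}{4} = \frac{23}{4}$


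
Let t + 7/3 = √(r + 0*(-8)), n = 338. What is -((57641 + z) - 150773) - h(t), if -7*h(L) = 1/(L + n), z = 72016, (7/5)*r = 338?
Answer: 149567439449/7083133 - 117*√70/49581931 ≈ 21116.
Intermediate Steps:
r = 1690/7 (r = (5/7)*338 = 1690/7 ≈ 241.43)
t = -7/3 + 13*√70/7 (t = -7/3 + √(1690/7 + 0*(-8)) = -7/3 + √(1690/7 + 0) = -7/3 + √(1690/7) = -7/3 + 13*√70/7 ≈ 13.205)
h(L) = -1/(7*(338 + L)) (h(L) = -1/(7*(L + 338)) = -1/(7*(338 + L)))
-((57641 + z) - 150773) - h(t) = -((57641 + 72016) - 150773) - (-1)/(2366 + 7*(-7/3 + 13*√70/7)) = -(129657 - 150773) - (-1)/(2366 + (-49/3 + 13*√70)) = -1*(-21116) - (-1)/(7049/3 + 13*√70) = 21116 + 1/(7049/3 + 13*√70)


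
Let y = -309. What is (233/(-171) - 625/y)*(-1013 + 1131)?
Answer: 1371868/17613 ≈ 77.890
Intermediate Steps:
(233/(-171) - 625/y)*(-1013 + 1131) = (233/(-171) - 625/(-309))*(-1013 + 1131) = (233*(-1/171) - 625*(-1/309))*118 = (-233/171 + 625/309)*118 = (11626/17613)*118 = 1371868/17613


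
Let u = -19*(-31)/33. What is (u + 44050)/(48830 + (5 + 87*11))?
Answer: 1454239/1643136 ≈ 0.88504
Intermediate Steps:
u = 589/33 (u = 589*(1/33) = 589/33 ≈ 17.848)
(u + 44050)/(48830 + (5 + 87*11)) = (589/33 + 44050)/(48830 + (5 + 87*11)) = 1454239/(33*(48830 + (5 + 957))) = 1454239/(33*(48830 + 962)) = (1454239/33)/49792 = (1454239/33)*(1/49792) = 1454239/1643136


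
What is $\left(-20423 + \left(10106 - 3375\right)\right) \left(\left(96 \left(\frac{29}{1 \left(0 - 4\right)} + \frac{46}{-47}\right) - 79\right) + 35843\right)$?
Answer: $- \frac{22506635760}{47} \approx -4.7886 \cdot 10^{8}$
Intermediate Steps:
$\left(-20423 + \left(10106 - 3375\right)\right) \left(\left(96 \left(\frac{29}{1 \left(0 - 4\right)} + \frac{46}{-47}\right) - 79\right) + 35843\right) = \left(-20423 + 6731\right) \left(\left(96 \left(\frac{29}{1 \left(-4\right)} + 46 \left(- \frac{1}{47}\right)\right) - 79\right) + 35843\right) = - 13692 \left(\left(96 \left(\frac{29}{-4} - \frac{46}{47}\right) - 79\right) + 35843\right) = - 13692 \left(\left(96 \left(29 \left(- \frac{1}{4}\right) - \frac{46}{47}\right) - 79\right) + 35843\right) = - 13692 \left(\left(96 \left(- \frac{29}{4} - \frac{46}{47}\right) - 79\right) + 35843\right) = - 13692 \left(\left(96 \left(- \frac{1547}{188}\right) - 79\right) + 35843\right) = - 13692 \left(\left(- \frac{37128}{47} - 79\right) + 35843\right) = - 13692 \left(- \frac{40841}{47} + 35843\right) = \left(-13692\right) \frac{1643780}{47} = - \frac{22506635760}{47}$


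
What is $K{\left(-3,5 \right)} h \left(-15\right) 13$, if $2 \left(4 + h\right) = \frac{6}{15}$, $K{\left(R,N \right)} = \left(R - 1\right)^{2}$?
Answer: $11856$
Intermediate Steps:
$K{\left(R,N \right)} = \left(-1 + R\right)^{2}$
$h = - \frac{19}{5}$ ($h = -4 + \frac{6 \cdot \frac{1}{15}}{2} = -4 + \frac{1}{2} \cdot \frac{2}{5} = -4 + \frac{1}{5} = - \frac{19}{5} \approx -3.8$)
$K{\left(-3,5 \right)} h \left(-15\right) 13 = \left(-1 - 3\right)^{2} \left(- \frac{19}{5}\right) \left(-15\right) 13 = \left(-4\right)^{2} \left(- \frac{19}{5}\right) \left(-15\right) 13 = 16 \left(- \frac{19}{5}\right) \left(-15\right) 13 = \left(- \frac{304}{5}\right) \left(-15\right) 13 = 912 \cdot 13 = 11856$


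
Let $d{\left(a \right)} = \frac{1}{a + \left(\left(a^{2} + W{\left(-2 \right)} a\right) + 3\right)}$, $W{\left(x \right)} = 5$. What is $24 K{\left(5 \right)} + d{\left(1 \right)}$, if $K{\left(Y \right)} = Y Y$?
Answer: $\frac{6001}{10} \approx 600.1$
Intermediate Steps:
$d{\left(a \right)} = \frac{1}{3 + a^{2} + 6 a}$ ($d{\left(a \right)} = \frac{1}{a + \left(\left(a^{2} + 5 a\right) + 3\right)} = \frac{1}{a + \left(3 + a^{2} + 5 a\right)} = \frac{1}{3 + a^{2} + 6 a}$)
$K{\left(Y \right)} = Y^{2}$
$24 K{\left(5 \right)} + d{\left(1 \right)} = 24 \cdot 5^{2} + \frac{1}{3 + 1^{2} + 6 \cdot 1} = 24 \cdot 25 + \frac{1}{3 + 1 + 6} = 600 + \frac{1}{10} = \frac{6001}{10}$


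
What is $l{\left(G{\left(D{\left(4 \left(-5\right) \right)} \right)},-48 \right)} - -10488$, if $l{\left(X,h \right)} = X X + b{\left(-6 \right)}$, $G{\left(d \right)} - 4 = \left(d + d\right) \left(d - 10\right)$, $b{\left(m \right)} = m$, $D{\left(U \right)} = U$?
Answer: $1460098$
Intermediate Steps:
$G{\left(d \right)} = 4 + 2 d \left(-10 + d\right)$ ($G{\left(d \right)} = 4 + \left(d + d\right) \left(d - 10\right) = 4 + 2 d \left(-10 + d\right)$)
$l{\left(X,h \right)} = -6 + X^{2}$ ($l{\left(X,h \right)} = X X - 6 = X^{2} - 6 = -6 + X^{2}$)
$l{\left(G{\left(D{\left(4 \left(-5\right) \right)} \right)},-48 \right)} - -10488 = \left(-6 + \left(4 - 20 \cdot 4 \left(-5\right) + 2 \left(4 \left(-5\right)\right)^{2}\right)^{2}\right) - -10488 = \left(-6 + \left(4 - -400 + 2 \left(-20\right)^{2}\right)^{2}\right) + 10488 = \left(-6 + \left(4 + 400 + 2 \cdot 400\right)^{2}\right) + 10488 = \left(-6 + \left(4 + 400 + 800\right)^{2}\right) + 10488 = \left(-6 + 1204^{2}\right) + 10488 = \left(-6 + 1449616\right) + 10488 = 1449610 + 10488 = 1460098$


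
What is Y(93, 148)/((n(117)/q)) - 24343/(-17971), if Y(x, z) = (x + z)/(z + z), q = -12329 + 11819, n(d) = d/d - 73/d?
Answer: -129057191569/117027152 ≈ -1102.8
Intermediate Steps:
n(d) = 1 - 73/d
q = -510
Y(x, z) = (x + z)/(2*z) (Y(x, z) = (x + z)/((2*z)) = (x + z)*(1/(2*z)) = (x + z)/(2*z))
Y(93, 148)/((n(117)/q)) - 24343/(-17971) = ((½)*(93 + 148)/148)/((((-73 + 117)/117)/(-510))) - 24343/(-17971) = ((½)*(1/148)*241)/((((1/117)*44)*(-1/510))) - 24343*(-1/17971) = 241/(296*(((44/117)*(-1/510)))) + 24343/17971 = 241/(296*(-22/29835)) + 24343/17971 = (241/296)*(-29835/22) + 24343/17971 = -7190235/6512 + 24343/17971 = -129057191569/117027152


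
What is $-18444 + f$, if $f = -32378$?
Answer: $-50822$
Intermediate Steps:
$-18444 + f = -18444 - 32378 = -50822$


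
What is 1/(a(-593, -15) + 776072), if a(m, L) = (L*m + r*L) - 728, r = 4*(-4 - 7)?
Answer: 1/784899 ≈ 1.2740e-6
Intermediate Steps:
r = -44 (r = 4*(-11) = -44)
a(m, L) = -728 - 44*L + L*m (a(m, L) = (L*m - 44*L) - 728 = (-44*L + L*m) - 728 = -728 - 44*L + L*m)
1/(a(-593, -15) + 776072) = 1/((-728 - 44*(-15) - 15*(-593)) + 776072) = 1/((-728 + 660 + 8895) + 776072) = 1/(8827 + 776072) = 1/784899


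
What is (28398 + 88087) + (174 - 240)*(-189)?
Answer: 128959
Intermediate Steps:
(28398 + 88087) + (174 - 240)*(-189) = 116485 - 66*(-189) = 116485 + 12474 = 128959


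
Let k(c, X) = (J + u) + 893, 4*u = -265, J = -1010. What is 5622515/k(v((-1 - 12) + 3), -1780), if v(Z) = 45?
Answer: -22490060/733 ≈ -30682.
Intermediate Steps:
u = -265/4 (u = (¼)*(-265) = -265/4 ≈ -66.250)
k(c, X) = -733/4 (k(c, X) = (-1010 - 265/4) + 893 = -4305/4 + 893 = -733/4)
5622515/k(v((-1 - 12) + 3), -1780) = 5622515/(-733/4) = 5622515*(-4/733) = -22490060/733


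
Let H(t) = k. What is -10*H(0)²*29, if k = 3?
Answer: -2610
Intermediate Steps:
H(t) = 3
-10*H(0)²*29 = -10*3²*29 = -10*9*29 = -90*29 = -2610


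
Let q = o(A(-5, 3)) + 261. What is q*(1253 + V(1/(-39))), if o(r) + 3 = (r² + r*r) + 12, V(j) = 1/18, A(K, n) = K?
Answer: 3608800/9 ≈ 4.0098e+5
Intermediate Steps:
V(j) = 1/18
o(r) = 9 + 2*r² (o(r) = -3 + ((r² + r*r) + 12) = -3 + ((r² + r²) + 12) = -3 + (2*r² + 12) = -3 + (12 + 2*r²) = 9 + 2*r²)
q = 320 (q = (9 + 2*(-5)²) + 261 = (9 + 2*25) + 261 = (9 + 50) + 261 = 59 + 261 = 320)
q*(1253 + V(1/(-39))) = 320*(1253 + 1/18) = 320*(22555/18) = 3608800/9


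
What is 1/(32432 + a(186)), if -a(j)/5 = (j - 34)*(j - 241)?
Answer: 1/74232 ≈ 1.3471e-5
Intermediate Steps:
a(j) = -5*(-241 + j)*(-34 + j) (a(j) = -5*(j - 34)*(j - 241) = -5*(-34 + j)*(-241 + j) = -5*(-241 + j)*(-34 + j))
1/(32432 + a(186)) = 1/(32432 + (-40970 - 5*186² + 1375*186)) = 1/(32432 + (-40970 - 5*34596 + 255750)) = 1/(32432 + (-40970 - 172980 + 255750)) = 1/(32432 + 41800) = 1/74232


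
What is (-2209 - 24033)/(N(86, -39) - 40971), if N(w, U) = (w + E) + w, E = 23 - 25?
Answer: 26242/40801 ≈ 0.64317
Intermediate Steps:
E = -2
N(w, U) = -2 + 2*w (N(w, U) = (w - 2) + w = (-2 + w) + w = -2 + 2*w)
(-2209 - 24033)/(N(86, -39) - 40971) = (-2209 - 24033)/((-2 + 2*86) - 40971) = -26242/((-2 + 172) - 40971) = -26242/(170 - 40971) = -26242/(-40801) = -26242*(-1/40801) = 26242/40801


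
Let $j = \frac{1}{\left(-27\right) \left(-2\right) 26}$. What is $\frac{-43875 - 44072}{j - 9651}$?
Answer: $\frac{123477588}{13550003} \approx 9.1127$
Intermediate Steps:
$j = \frac{1}{1404}$ ($j = \frac{1}{54 \cdot 26} = \frac{1}{1404} \approx 0.00071225$)
$\frac{-43875 - 44072}{j - 9651} = \frac{-43875 - 44072}{\frac{1}{1404} - 9651} = - \frac{87947}{- \frac{13550003}{1404}} = \left(-87947\right) \left(- \frac{1404}{13550003}\right) = \frac{123477588}{13550003}$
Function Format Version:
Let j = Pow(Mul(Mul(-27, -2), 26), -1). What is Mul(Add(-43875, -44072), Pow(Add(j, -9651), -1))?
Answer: Rational(123477588, 13550003) ≈ 9.1127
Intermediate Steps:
j = Rational(1, 1404) (j = Pow(Mul(54, 26), -1) = Pow(1404, -1) = Rational(1, 1404) ≈ 0.00071225)
Mul(Add(-43875, -44072), Pow(Add(j, -9651), -1)) = Mul(Add(-43875, -44072), Pow(Add(Rational(1, 1404), -9651), -1)) = Mul(-87947, Pow(Rational(-13550003, 1404), -1)) = Mul(-87947, Rational(-1404, 13550003)) = Rational(123477588, 13550003)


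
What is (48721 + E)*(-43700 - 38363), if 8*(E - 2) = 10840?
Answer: -4109550914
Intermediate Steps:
E = 1357 (E = 2 + (1/8)*10840 = 2 + 1355 = 1357)
(48721 + E)*(-43700 - 38363) = (48721 + 1357)*(-43700 - 38363) = 50078*(-82063) = -4109550914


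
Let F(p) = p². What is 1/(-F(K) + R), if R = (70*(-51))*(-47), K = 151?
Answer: 1/144989 ≈ 6.8971e-6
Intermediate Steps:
R = 167790 (R = -3570*(-47) = 167790)
1/(-F(K) + R) = 1/(-1*151² + 167790) = 1/(-1*22801 + 167790) = 1/(-22801 + 167790) = 1/144989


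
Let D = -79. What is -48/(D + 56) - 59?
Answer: -1309/23 ≈ -56.913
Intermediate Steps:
-48/(D + 56) - 59 = -48/(-79 + 56) - 59 = -48/(-23) - 59 = -1/23*(-48) - 59 = 48/23 - 59 = -1309/23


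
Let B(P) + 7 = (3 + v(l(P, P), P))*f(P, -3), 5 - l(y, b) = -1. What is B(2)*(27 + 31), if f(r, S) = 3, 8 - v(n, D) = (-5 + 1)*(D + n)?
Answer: 7076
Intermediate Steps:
l(y, b) = 6 (l(y, b) = 5 - 1*(-1) = 5 + 1 = 6)
v(n, D) = 8 + 4*D + 4*n (v(n, D) = 8 - (-5 + 1)*(D + n) = 8 - (-4)*(D + n) = 8 - (-4*D - 4*n) = 8 + (4*D + 4*n) = 8 + 4*D + 4*n)
B(P) = 98 + 12*P (B(P) = -7 + (3 + (8 + 4*P + 4*6))*3 = -7 + (3 + (8 + 4*P + 24))*3 = -7 + (3 + (32 + 4*P))*3 = -7 + (35 + 4*P)*3 = -7 + (105 + 12*P) = 98 + 12*P)
B(2)*(27 + 31) = (98 + 12*2)*(27 + 31) = (98 + 24)*58 = 122*58 = 7076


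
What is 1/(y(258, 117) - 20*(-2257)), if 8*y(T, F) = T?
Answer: 4/180689 ≈ 2.2137e-5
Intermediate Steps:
y(T, F) = T/8
1/(y(258, 117) - 20*(-2257)) = 1/((1/8)*258 - 20*(-2257)) = 1/(129/4 + 45140) = 1/(180689/4) = 4/180689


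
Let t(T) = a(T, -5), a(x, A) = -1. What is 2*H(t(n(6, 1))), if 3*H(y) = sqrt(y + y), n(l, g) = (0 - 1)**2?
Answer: 2*I*sqrt(2)/3 ≈ 0.94281*I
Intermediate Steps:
n(l, g) = 1 (n(l, g) = (-1)**2 = 1)
t(T) = -1
H(y) = sqrt(2)*sqrt(y)/3 (H(y) = sqrt(y + y)/3 = sqrt(2*y)/3 = (sqrt(2)*sqrt(y))/3 = sqrt(2)*sqrt(y)/3)
2*H(t(n(6, 1))) = 2*(sqrt(2)*sqrt(-1)/3) = 2*(sqrt(2)*I/3) = 2*(I*sqrt(2)/3) = 2*I*sqrt(2)/3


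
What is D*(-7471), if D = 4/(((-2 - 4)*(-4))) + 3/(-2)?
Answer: 29884/3 ≈ 9961.3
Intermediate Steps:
D = -4/3 (D = 4/((-6*(-4))) + 3*(-½) = 4/24 - 3/2 = 4*(1/24) - 3/2 = ⅙ - 3/2 = -4/3 ≈ -1.3333)
D*(-7471) = -4/3*(-7471) = 29884/3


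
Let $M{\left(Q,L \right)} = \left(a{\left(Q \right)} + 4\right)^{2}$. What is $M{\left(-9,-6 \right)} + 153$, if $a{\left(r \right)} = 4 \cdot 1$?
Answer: $217$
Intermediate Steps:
$a{\left(r \right)} = 4$
$M{\left(Q,L \right)} = 64$ ($M{\left(Q,L \right)} = \left(4 + 4\right)^{2} = 8^{2} = 64$)
$M{\left(-9,-6 \right)} + 153 = 64 + 153 = 217$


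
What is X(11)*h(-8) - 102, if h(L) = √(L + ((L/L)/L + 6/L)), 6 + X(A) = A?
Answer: -102 + 5*I*√142/4 ≈ -102.0 + 14.895*I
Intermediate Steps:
X(A) = -6 + A
h(L) = √(L + 7/L) (h(L) = √(L + (1/L + 6/L)) = √(L + 7/L))
X(11)*h(-8) - 102 = (-6 + 11)*√(-8 + 7/(-8)) - 102 = 5*√(-8 + 7*(-⅛)) - 102 = 5*√(-8 - 7/8) - 102 = 5*√(-71/8) - 102 = 5*(I*√142/4) - 102 = 5*I*√142/4 - 102 = -102 + 5*I*√142/4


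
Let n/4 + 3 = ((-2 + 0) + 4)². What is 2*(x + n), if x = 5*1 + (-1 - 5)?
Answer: 6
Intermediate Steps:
n = 4 (n = -12 + 4*((-2 + 0) + 4)² = -12 + 4*(-2 + 4)² = -12 + 4*2² = -12 + 4*4 = -12 + 16 = 4)
x = -1 (x = 5 - 6 = -1)
2*(x + n) = 2*(-1 + 4) = 2*3 = 6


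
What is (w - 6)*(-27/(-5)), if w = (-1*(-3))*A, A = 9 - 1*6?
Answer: 81/5 ≈ 16.200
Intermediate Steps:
A = 3 (A = 9 - 6 = 3)
w = 9 (w = -1*(-3)*3 = 3*3 = 9)
(w - 6)*(-27/(-5)) = (9 - 6)*(-27/(-5)) = 3*(-27*(-⅕)) = 3*(27/5) = 81/5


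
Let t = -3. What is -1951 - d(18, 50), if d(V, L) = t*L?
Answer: -1801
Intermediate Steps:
d(V, L) = -3*L
-1951 - d(18, 50) = -1951 - (-3)*50 = -1951 - 1*(-150) = -1951 + 150 = -1801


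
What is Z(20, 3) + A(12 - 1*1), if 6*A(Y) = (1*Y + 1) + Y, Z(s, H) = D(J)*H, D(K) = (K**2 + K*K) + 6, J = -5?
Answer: 1031/6 ≈ 171.83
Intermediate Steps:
D(K) = 6 + 2*K**2 (D(K) = (K**2 + K**2) + 6 = 2*K**2 + 6 = 6 + 2*K**2)
Z(s, H) = 56*H (Z(s, H) = (6 + 2*(-5)**2)*H = (6 + 2*25)*H = (6 + 50)*H = 56*H)
A(Y) = 1/6 + Y/3 (A(Y) = ((1*Y + 1) + Y)/6 = ((Y + 1) + Y)/6 = ((1 + Y) + Y)/6 = (1 + 2*Y)/6 = 1/6 + Y/3)
Z(20, 3) + A(12 - 1*1) = 56*3 + (1/6 + (12 - 1*1)/3) = 168 + (1/6 + (12 - 1)/3) = 168 + (1/6 + (1/3)*11) = 168 + (1/6 + 11/3) = 168 + 23/6 = 1031/6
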